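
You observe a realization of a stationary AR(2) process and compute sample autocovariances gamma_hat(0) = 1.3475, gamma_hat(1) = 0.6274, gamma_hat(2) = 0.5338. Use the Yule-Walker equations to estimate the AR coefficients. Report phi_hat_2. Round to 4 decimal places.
\hat\phi_{2} = 0.2290

The Yule-Walker equations for an AR(p) process read, in matrix form,
  Gamma_p phi = r_p,   with   (Gamma_p)_{ij} = gamma(|i - j|),
                       (r_p)_i = gamma(i),   i,j = 1..p.
Substitute the sample gammas (Toeplitz matrix and right-hand side of size 2):
  Gamma_p = [[1.3475, 0.6274], [0.6274, 1.3475]]
  r_p     = [0.6274, 0.5338]
Written out:
  1.3475 phi_1 + 0.6274 phi_2 = 0.6274
  0.6274 phi_1 + 1.3475 phi_2 = 0.5338
Solve by Cramer's rule:
  det = gamma(0)^2 - gamma(1)^2 = (1.3475)^2 - (0.6274)^2 = 1.81575625 - 0.39363076 = 1.42212549
  phi_hat_1 = [gamma(1) gamma(0) - gamma(1) gamma(2)] / det = [(0.6274)(1.3475) - (0.6274)(0.5338)] / 1.42212549 = 0.51051538 / 1.42212549 = 0.359
  phi_hat_2 = [gamma(0) gamma(2) - gamma(1)^2] / det = [(1.3475)(0.5338) - (0.6274)^2] / 1.42212549 = 0.32566474 / 1.42212549 = 0.229
So phi_hat = [0.3590, 0.2290].
Therefore phi_hat_2 = 0.2290.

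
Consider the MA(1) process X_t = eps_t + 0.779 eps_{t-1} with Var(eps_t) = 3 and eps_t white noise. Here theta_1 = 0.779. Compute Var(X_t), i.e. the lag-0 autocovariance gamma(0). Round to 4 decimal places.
\gamma(0) = 4.8205

For an MA(q) process X_t = eps_t + sum_i theta_i eps_{t-i} with
Var(eps_t) = sigma^2, the variance is
  gamma(0) = sigma^2 * (1 + sum_i theta_i^2).
  sum_i theta_i^2 = (0.779)^2 = 0.606841.
  gamma(0) = 3 * (1 + 0.606841) = 3 * 1.606841 = 4.820523, which rounds to 4.8205.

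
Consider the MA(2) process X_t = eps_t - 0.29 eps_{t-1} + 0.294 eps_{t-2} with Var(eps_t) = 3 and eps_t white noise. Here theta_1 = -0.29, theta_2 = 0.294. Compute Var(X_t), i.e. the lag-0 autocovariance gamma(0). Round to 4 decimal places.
\gamma(0) = 3.5116

For an MA(q) process X_t = eps_t + sum_i theta_i eps_{t-i} with
Var(eps_t) = sigma^2, the variance is
  gamma(0) = sigma^2 * (1 + sum_i theta_i^2).
  sum_i theta_i^2 = (-0.29)^2 + (0.294)^2 = 0.0841 + 0.086436 = 0.170536.
  gamma(0) = 3 * (1 + 0.170536) = 3 * 1.170536 = 3.511608, which rounds to 3.5116.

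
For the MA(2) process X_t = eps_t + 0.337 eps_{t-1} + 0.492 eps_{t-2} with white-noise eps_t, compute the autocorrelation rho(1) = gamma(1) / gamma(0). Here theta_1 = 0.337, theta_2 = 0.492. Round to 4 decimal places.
\rho(1) = 0.3709

For an MA(q) process with theta_0 = 1, the autocovariance is
  gamma(k) = sigma^2 * sum_{i=0..q-k} theta_i * theta_{i+k},
and rho(k) = gamma(k) / gamma(0). Sigma^2 cancels.
  numerator   = (1)*(0.337) + (0.337)*(0.492) = 0.502804.
  denominator = (1)^2 + (0.337)^2 + (0.492)^2 = 1.355633.
  rho(1) = 0.502804 / 1.355633 = 0.3709.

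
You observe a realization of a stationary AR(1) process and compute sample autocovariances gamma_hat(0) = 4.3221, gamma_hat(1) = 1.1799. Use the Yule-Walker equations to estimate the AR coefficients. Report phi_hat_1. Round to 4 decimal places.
\hat\phi_{1} = 0.2730

The Yule-Walker equations for an AR(p) process read, in matrix form,
  Gamma_p phi = r_p,   with   (Gamma_p)_{ij} = gamma(|i - j|),
                       (r_p)_i = gamma(i),   i,j = 1..p.
Substitute the sample gammas (Toeplitz matrix and right-hand side of size 1):
  Gamma_p = [[4.3221]]
  r_p     = [1.1799]
With p = 1 this is the single equation gamma(0) phi_1 = gamma(1):
  phi_hat_1 = gamma(1) / gamma(0) = 1.1799 / 4.3221 = 0.2730.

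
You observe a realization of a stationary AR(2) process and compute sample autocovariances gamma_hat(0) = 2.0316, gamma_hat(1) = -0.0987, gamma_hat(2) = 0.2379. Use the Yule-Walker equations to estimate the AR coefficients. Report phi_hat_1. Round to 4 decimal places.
\hat\phi_{1} = -0.0430

The Yule-Walker equations for an AR(p) process read, in matrix form,
  Gamma_p phi = r_p,   with   (Gamma_p)_{ij} = gamma(|i - j|),
                       (r_p)_i = gamma(i),   i,j = 1..p.
Substitute the sample gammas (Toeplitz matrix and right-hand side of size 2):
  Gamma_p = [[2.0316, -0.0987], [-0.0987, 2.0316]]
  r_p     = [-0.0987, 0.2379]
Written out:
  2.0316 phi_1 - 0.0987 phi_2 = -0.0987
  -0.0987 phi_1 + 2.0316 phi_2 = 0.2379
Solve by Cramer's rule:
  det = gamma(0)^2 - gamma(1)^2 = (2.0316)^2 - (-0.0987)^2 = 4.12739856 - 0.00974169 = 4.11765687
  phi_hat_1 = [gamma(1) gamma(0) - gamma(1) gamma(2)] / det = [(-0.0987)(2.0316) - (-0.0987)(0.2379)] / 4.11765687 = -0.17703819 / 4.11765687 = -0.043
  phi_hat_2 = [gamma(0) gamma(2) - gamma(1)^2] / det = [(2.0316)(0.2379) - (-0.0987)^2] / 4.11765687 = 0.47357595 / 4.11765687 = 0.115
So phi_hat = [-0.0430, 0.1150].
Therefore phi_hat_1 = -0.0430.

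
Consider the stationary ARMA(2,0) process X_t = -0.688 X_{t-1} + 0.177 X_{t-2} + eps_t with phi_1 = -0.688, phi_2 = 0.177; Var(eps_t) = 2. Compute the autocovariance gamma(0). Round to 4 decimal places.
\gamma(0) = 6.8558

Multiply the model equation by X_{t-k} and take expectations. With theta_0 = psi_0 = 1 and psi_j the MA(infinity) weights, this gives
  gamma(k) - sum_i phi_i gamma(k-i) = c_k,
  c_k = sigma^2 * sum_{j=k..q} theta_j psi_{j-k}   (c_k = 0 for k > q),
using gamma(-m) = gamma(m).
Pure AR (q = 0): c_0 = sigma^2 = 2, c_k = 0 for k >= 1.
Equations for k = 0, 1, 2 (AR order 2, c_2 = 0):
  (E0) gamma(0) = phi_1 gamma(1) + phi_2 gamma(2) + c_0
  (E1) gamma(1) = phi_1 gamma(0) + phi_2 gamma(1) + c_1
  (E2) gamma(2) = phi_1 gamma(1) + phi_2 gamma(0)
From (E1): gamma(1) = A gamma(0) + B with
  A = phi_1 / (1 - phi_2) = -0.688 / 0.823 = -0.835966,   B = c_1 / (1 - phi_2) = 0 / 0.823 = 0.
Insert (E2) into (E0): gamma(0) (1 - phi_2^2) = phi_1 (1 + phi_2) gamma(1) + c_0.
  phi_1 (1 + phi_2) = (-0.688)(1.177) = -0.809776,   1 - phi_2^2 = 0.968671.
Replace gamma(1) by A gamma(0) + B and collect gamma(0):
  gamma(0) [0.968671 - (-0.809776)(-0.835966)] = c_0 = 2
  gamma(0) * 0.291726 = 2
  gamma(0) = 2 / 0.291726 = 6.855753.
Therefore gamma(0) = 6.8558 (to 4 decimal places).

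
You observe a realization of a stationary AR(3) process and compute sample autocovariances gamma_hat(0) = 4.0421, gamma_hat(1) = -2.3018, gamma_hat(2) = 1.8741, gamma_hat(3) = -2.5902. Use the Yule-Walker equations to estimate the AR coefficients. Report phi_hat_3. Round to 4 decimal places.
\hat\phi_{3} = -0.4850

The Yule-Walker equations for an AR(p) process read, in matrix form,
  Gamma_p phi = r_p,   with   (Gamma_p)_{ij} = gamma(|i - j|),
                       (r_p)_i = gamma(i),   i,j = 1..p.
Substitute the sample gammas (Toeplitz matrix and right-hand side of size 3):
  Gamma_p = [[4.0421, -2.3018, 1.8741], [-2.3018, 4.0421, -2.3018], [1.8741, -2.3018, 4.0421]]
  r_p     = [-2.3018, 1.8741, -2.5902]
Written out (R1..R3):
  (R1) 4.0421 phi_1 - 2.3018 phi_2 + 1.8741 phi_3 = -2.3018
  (R2) -2.3018 phi_1 + 4.0421 phi_2 - 2.3018 phi_3 = 1.8741
  (R3) 1.8741 phi_1 - 2.3018 phi_2 + 4.0421 phi_3 = -2.5902
Gaussian elimination:
  R2 <- R2 - (-2.3018/4.0421) R1 = R2 - (-0.569456) R1:  2.731325 phi_2 - 1.234582 phi_3 = 0.563325
  R3 <- R3 - (1.8741/4.0421) R1 = R3 - (0.463645) R1:  -1.234582 phi_2 + 3.173183 phi_3 = -1.522982
  R3 <- R3 - (-1.234582/2.731325) R2 = R3 - (-0.452008) R2:  2.615142 phi_3 = -1.268354
Back-substitution:
  phi_hat_3 = -1.268354 / 2.615142 = -0.485004
  phi_hat_2 = (0.563325 - (-1.234582)(-0.485004)) / 2.731325 = -0.01298
  phi_hat_1 = (-2.3018 - (-2.3018)(-0.01298) - (1.8741)(-0.485004)) / 4.0421 = -0.351978
So phi_hat = [-0.3520, -0.0130, -0.4850].
Therefore phi_hat_3 = -0.4850.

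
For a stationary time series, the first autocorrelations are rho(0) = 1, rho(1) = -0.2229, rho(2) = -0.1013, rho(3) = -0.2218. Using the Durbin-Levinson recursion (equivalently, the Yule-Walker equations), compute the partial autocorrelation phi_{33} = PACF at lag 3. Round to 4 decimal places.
\phi_{33} = -0.3059

The PACF at lag k is phi_{kk}, the last component of the solution
to the Yule-Walker system G_k phi = r_k where
  (G_k)_{ij} = rho(|i - j|), (r_k)_i = rho(i), i,j = 1..k.
Equivalently, Durbin-Levinson gives phi_{kk} iteratively:
  phi_{11} = rho(1)
  phi_{kk} = [rho(k) - sum_{j=1..k-1} phi_{k-1,j} rho(k-j)]
            / [1 - sum_{j=1..k-1} phi_{k-1,j} rho(j)],
  phi_{k,j} = phi_{k-1,j} - phi_{kk} phi_{k-1,k-j},  j = 1..k-1.
Step k = 1:
  phi_11 = rho(1) = -0.2229.
Step k = 2:
  phi_22 = [rho(2) - phi_11 rho(1)] / [1 - phi_11 rho(1)] = [-0.1013 - (-0.2229)(-0.2229)] / [1 - (-0.2229)(-0.2229)]
         = -0.15098441 / 0.95031559 = -0.158878.
  Update: phi_21 = phi_11 - phi_22 phi_11 = -0.2229 - (-0.158878)(-0.2229) = -0.258314.
Step k = 3:
  phi_33 = [rho(3) - phi_21 rho(2) - phi_22 rho(1)] / [1 - phi_21 rho(1) - phi_22 rho(2)]
    numerator   = -0.2218 - (-0.258314)(-0.1013) - (-0.158878)(-0.2229) = -0.28338115
    denominator = 1 - (-0.258314)(-0.2229) - (-0.158878)(-0.1013) = 0.92632746
  phi_33 = -0.28338115 / 0.92632746 = -0.3059.
Therefore phi_{33} = -0.3059.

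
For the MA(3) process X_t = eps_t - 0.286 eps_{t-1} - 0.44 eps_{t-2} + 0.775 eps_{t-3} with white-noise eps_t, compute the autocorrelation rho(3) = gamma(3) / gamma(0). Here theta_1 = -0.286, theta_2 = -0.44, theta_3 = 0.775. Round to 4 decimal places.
\rho(3) = 0.4131

For an MA(q) process with theta_0 = 1, the autocovariance is
  gamma(k) = sigma^2 * sum_{i=0..q-k} theta_i * theta_{i+k},
and rho(k) = gamma(k) / gamma(0). Sigma^2 cancels.
  numerator   = (1)*(0.775) = 0.775.
  denominator = (1)^2 + (-0.286)^2 + (-0.44)^2 + (0.775)^2 = 1.876021.
  rho(3) = 0.775 / 1.876021 = 0.4131.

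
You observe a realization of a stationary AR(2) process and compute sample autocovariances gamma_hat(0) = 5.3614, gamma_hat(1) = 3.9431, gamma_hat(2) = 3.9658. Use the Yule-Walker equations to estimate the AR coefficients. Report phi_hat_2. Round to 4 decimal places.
\hat\phi_{2} = 0.4330

The Yule-Walker equations for an AR(p) process read, in matrix form,
  Gamma_p phi = r_p,   with   (Gamma_p)_{ij} = gamma(|i - j|),
                       (r_p)_i = gamma(i),   i,j = 1..p.
Substitute the sample gammas (Toeplitz matrix and right-hand side of size 2):
  Gamma_p = [[5.3614, 3.9431], [3.9431, 5.3614]]
  r_p     = [3.9431, 3.9658]
Written out:
  5.3614 phi_1 + 3.9431 phi_2 = 3.9431
  3.9431 phi_1 + 5.3614 phi_2 = 3.9658
Solve by Cramer's rule:
  det = gamma(0)^2 - gamma(1)^2 = (5.3614)^2 - (3.9431)^2 = 28.74460996 - 15.54803761 = 13.19657235
  phi_hat_1 = [gamma(1) gamma(0) - gamma(1) gamma(2)] / det = [(3.9431)(5.3614) - (3.9431)(3.9658)] / 13.19657235 = 5.50299036 / 13.19657235 = 0.417
  phi_hat_2 = [gamma(0) gamma(2) - gamma(1)^2] / det = [(5.3614)(3.9658) - (3.9431)^2] / 13.19657235 = 5.71420251 / 13.19657235 = 0.433
So phi_hat = [0.4170, 0.4330].
Therefore phi_hat_2 = 0.4330.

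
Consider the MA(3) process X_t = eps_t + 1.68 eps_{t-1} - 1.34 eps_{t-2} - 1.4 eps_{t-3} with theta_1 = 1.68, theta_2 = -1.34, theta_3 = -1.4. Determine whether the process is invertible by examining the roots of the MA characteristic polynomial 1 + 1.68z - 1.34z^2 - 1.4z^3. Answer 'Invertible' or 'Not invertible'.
\text{Not invertible}

The MA(q) characteristic polynomial is P(z) = 1 + 1.68z - 1.34z^2 - 1.4z^3.
Invertibility requires all roots to lie outside the unit circle, i.e. |z| > 1 for every root.
Degree 3: look for a simple real root z0 first, then factor out (1 - z/z0) and solve the remaining quadratic.
Testing z0 = -0.5: P(-0.5) = 1 + (1.68)(-0.5) + (-1.34)(-0.5)^2 + (-1.4)(-0.5)^3
  = 1 + (-0.84) + (-0.335) + (0.175) = 0.  So z_0 = -0.5 is a root, |z_0| = 0.5.
Divide out the factor (1 + 2 z) = (1 - z/z0) (since 1/z0 = -2):
  P(z) = (1 + 2 z)(1 + (-0.32) z + (-0.7) z^2)
  [check: z-coef -0.32 - (-2) = 1.68; z^2-coef -0.7 - (-2)(-0.32) = -1.34; z^3-coef -(-2)(-0.7) = -1.4.]
Remaining roots from the quadratic factor 1 + (-0.32) z + (-0.7) z^2:
  Set 1 + (-0.32) z + (-0.7) z^2 = 0, i.e. a z^2 + b z + c = 0 with a = -0.7, b = -0.32, c = 1.
  Discriminant D = b^2 - 4ac = (-0.32)^2 - 4*(-0.7)*1 = 0.1024 - (-2.8) = 2.9024.
  D >= 0, so the roots are real: z = (-b +/- sqrt(D)) / (2a) = (0.32 +/- 1.703643) / (-1.4).
    z_1 = (0.32 + 1.703643) / (-1.4) = -1.4455,   |z_1| = 1.4455.
    z_2 = (0.32 - 1.703643) / (-1.4) = 0.9883,   |z_2| = 0.9883.
Moduli of all roots: 0.5000, 1.4455, 0.9883.
All moduli strictly greater than 1? No.
Verdict: Not invertible.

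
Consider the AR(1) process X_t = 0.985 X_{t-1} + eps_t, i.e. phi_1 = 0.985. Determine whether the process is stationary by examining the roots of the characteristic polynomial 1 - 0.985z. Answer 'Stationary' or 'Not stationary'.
\text{Stationary}

The AR(p) characteristic polynomial is P(z) = 1 - 0.985z.
Stationarity requires all roots to lie outside the unit circle, i.e. |z| > 1 for every root.
This is linear in z: 1 + (-0.985) z = 0  =>  z = -1/(-0.985) = 1.015228,  |z| = 1.015228.
Moduli of all roots: 1.0152.
All moduli strictly greater than 1? Yes.
Verdict: Stationary.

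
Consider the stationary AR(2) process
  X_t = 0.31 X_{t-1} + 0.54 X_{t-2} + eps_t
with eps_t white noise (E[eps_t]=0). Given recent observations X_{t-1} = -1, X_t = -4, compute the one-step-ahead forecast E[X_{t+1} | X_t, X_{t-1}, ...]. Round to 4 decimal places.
E[X_{t+1} \mid \mathcal F_t] = -1.7800

For an AR(p) model X_t = c + sum_i phi_i X_{t-i} + eps_t, the
one-step-ahead conditional mean is
  E[X_{t+1} | X_t, ...] = c + sum_i phi_i X_{t+1-i}.
Substitute known values:
  E[X_{t+1} | ...] = (0.31) * (-4) + (0.54) * (-1)
                   = -1.7800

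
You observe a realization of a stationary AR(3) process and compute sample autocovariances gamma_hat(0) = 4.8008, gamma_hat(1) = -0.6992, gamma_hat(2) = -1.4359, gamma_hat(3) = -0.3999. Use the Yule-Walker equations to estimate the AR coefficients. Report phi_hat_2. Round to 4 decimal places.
\hat\phi_{2} = -0.3690

The Yule-Walker equations for an AR(p) process read, in matrix form,
  Gamma_p phi = r_p,   with   (Gamma_p)_{ij} = gamma(|i - j|),
                       (r_p)_i = gamma(i),   i,j = 1..p.
Substitute the sample gammas (Toeplitz matrix and right-hand side of size 3):
  Gamma_p = [[4.8008, -0.6992, -1.4359], [-0.6992, 4.8008, -0.6992], [-1.4359, -0.6992, 4.8008]]
  r_p     = [-0.6992, -1.4359, -0.3999]
Written out (R1..R3):
  (R1) 4.8008 phi_1 - 0.6992 phi_2 - 1.4359 phi_3 = -0.6992
  (R2) -0.6992 phi_1 + 4.8008 phi_2 - 0.6992 phi_3 = -1.4359
  (R3) -1.4359 phi_1 - 0.6992 phi_2 + 4.8008 phi_3 = -0.3999
Gaussian elimination:
  R2 <- R2 - (-0.6992/4.8008) R1 = R2 - (-0.145642) R1:  4.698967 phi_2 - 0.908328 phi_3 = -1.537733
  R3 <- R3 - (-1.4359/4.8008) R1 = R3 - (-0.299096) R1:  -0.908328 phi_2 + 4.371328 phi_3 = -0.609028
  R3 <- R3 - (-0.908328/4.698967) R2 = R3 - (-0.193304) R2:  4.195745 phi_3 = -0.906277
Back-substitution:
  phi_hat_3 = -0.906277 / 4.195745 = -0.215999
  phi_hat_2 = (-1.537733 - (-0.908328)(-0.215999)) / 4.698967 = -0.369003
  phi_hat_1 = (-0.6992 - (-0.6992)(-0.369003) - (-1.4359)(-0.215999)) / 4.8008 = -0.263989
So phi_hat = [-0.2640, -0.3690, -0.2160].
Therefore phi_hat_2 = -0.3690.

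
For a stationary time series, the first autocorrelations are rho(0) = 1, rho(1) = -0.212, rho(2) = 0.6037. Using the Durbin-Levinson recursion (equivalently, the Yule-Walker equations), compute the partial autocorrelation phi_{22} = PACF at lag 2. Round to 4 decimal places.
\phi_{22} = 0.5851

The PACF at lag k is phi_{kk}, the last component of the solution
to the Yule-Walker system G_k phi = r_k where
  (G_k)_{ij} = rho(|i - j|), (r_k)_i = rho(i), i,j = 1..k.
Equivalently, Durbin-Levinson gives phi_{kk} iteratively:
  phi_{11} = rho(1)
  phi_{kk} = [rho(k) - sum_{j=1..k-1} phi_{k-1,j} rho(k-j)]
            / [1 - sum_{j=1..k-1} phi_{k-1,j} rho(j)],
  phi_{k,j} = phi_{k-1,j} - phi_{kk} phi_{k-1,k-j},  j = 1..k-1.
Step k = 1:
  phi_11 = rho(1) = -0.212.
Step k = 2:
  phi_22 = [rho(2) - phi_11 rho(1)] / [1 - phi_11 rho(1)] = [0.6037 - (-0.212)(-0.212)] / [1 - (-0.212)(-0.212)]
         = 0.558756 / 0.955056 = 0.5851.
Therefore phi_{22} = 0.5851.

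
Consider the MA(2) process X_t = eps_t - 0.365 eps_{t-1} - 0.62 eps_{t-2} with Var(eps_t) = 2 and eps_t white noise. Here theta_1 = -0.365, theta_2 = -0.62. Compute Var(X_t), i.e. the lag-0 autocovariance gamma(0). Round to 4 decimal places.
\gamma(0) = 3.0353

For an MA(q) process X_t = eps_t + sum_i theta_i eps_{t-i} with
Var(eps_t) = sigma^2, the variance is
  gamma(0) = sigma^2 * (1 + sum_i theta_i^2).
  sum_i theta_i^2 = (-0.365)^2 + (-0.62)^2 = 0.133225 + 0.3844 = 0.517625.
  gamma(0) = 2 * (1 + 0.517625) = 2 * 1.517625 = 3.03525, which rounds to 3.0353.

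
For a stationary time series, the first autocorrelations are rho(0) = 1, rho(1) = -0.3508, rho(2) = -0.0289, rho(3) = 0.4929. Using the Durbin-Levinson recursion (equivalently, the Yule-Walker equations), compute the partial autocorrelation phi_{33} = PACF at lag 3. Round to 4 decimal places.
\phi_{33} = 0.4940

The PACF at lag k is phi_{kk}, the last component of the solution
to the Yule-Walker system G_k phi = r_k where
  (G_k)_{ij} = rho(|i - j|), (r_k)_i = rho(i), i,j = 1..k.
Equivalently, Durbin-Levinson gives phi_{kk} iteratively:
  phi_{11} = rho(1)
  phi_{kk} = [rho(k) - sum_{j=1..k-1} phi_{k-1,j} rho(k-j)]
            / [1 - sum_{j=1..k-1} phi_{k-1,j} rho(j)],
  phi_{k,j} = phi_{k-1,j} - phi_{kk} phi_{k-1,k-j},  j = 1..k-1.
Step k = 1:
  phi_11 = rho(1) = -0.3508.
Step k = 2:
  phi_22 = [rho(2) - phi_11 rho(1)] / [1 - phi_11 rho(1)] = [-0.0289 - (-0.3508)(-0.3508)] / [1 - (-0.3508)(-0.3508)]
         = -0.15196064 / 0.87693936 = -0.173285.
  Update: phi_21 = phi_11 - phi_22 phi_11 = -0.3508 - (-0.173285)(-0.3508) = -0.411588.
Step k = 3:
  phi_33 = [rho(3) - phi_21 rho(2) - phi_22 rho(1)] / [1 - phi_21 rho(1) - phi_22 rho(2)]
    numerator   = 0.4929 - (-0.411588)(-0.0289) - (-0.173285)(-0.3508) = 0.42021663
    denominator = 1 - (-0.411588)(-0.3508) - (-0.173285)(-0.0289) = 0.85060683
  phi_33 = 0.42021663 / 0.85060683 = 0.494.
Therefore phi_{33} = 0.4940.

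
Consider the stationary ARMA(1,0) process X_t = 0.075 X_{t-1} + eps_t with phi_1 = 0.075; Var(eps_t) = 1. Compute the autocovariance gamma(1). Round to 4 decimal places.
\gamma(1) = 0.0754

Multiply the model equation by X_{t-k} and take expectations. With theta_0 = psi_0 = 1 and psi_j the MA(infinity) weights, this gives
  gamma(k) - sum_i phi_i gamma(k-i) = c_k,
  c_k = sigma^2 * sum_{j=k..q} theta_j psi_{j-k}   (c_k = 0 for k > q),
using gamma(-m) = gamma(m).
Pure AR (q = 0): c_0 = sigma^2 = 1, c_k = 0 for k >= 1.
Equations for k = 0 and k = 1 (AR order 1):
  gamma(0) = phi_1 gamma(1) + c_0
  gamma(1) = phi_1 gamma(0) + c_1
Substituting the second into the first: gamma(0) (1 - phi_1^2) = c_0 + phi_1 c_1, so
  gamma(0) = c_0 / (1 - phi_1^2) = 1 / (1 - (0.075)^2) = 1 / 0.994375 = 1.005657.
  gamma(1) = phi_1 gamma(0) = (0.075)(1.005657) = 0.075424.
Therefore gamma(1) = 0.0754 (to 4 decimal places).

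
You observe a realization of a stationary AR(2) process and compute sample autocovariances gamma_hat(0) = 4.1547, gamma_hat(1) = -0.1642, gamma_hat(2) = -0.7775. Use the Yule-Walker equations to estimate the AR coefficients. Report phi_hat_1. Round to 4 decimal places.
\hat\phi_{1} = -0.0470

The Yule-Walker equations for an AR(p) process read, in matrix form,
  Gamma_p phi = r_p,   with   (Gamma_p)_{ij} = gamma(|i - j|),
                       (r_p)_i = gamma(i),   i,j = 1..p.
Substitute the sample gammas (Toeplitz matrix and right-hand side of size 2):
  Gamma_p = [[4.1547, -0.1642], [-0.1642, 4.1547]]
  r_p     = [-0.1642, -0.7775]
Written out:
  4.1547 phi_1 - 0.1642 phi_2 = -0.1642
  -0.1642 phi_1 + 4.1547 phi_2 = -0.7775
Solve by Cramer's rule:
  det = gamma(0)^2 - gamma(1)^2 = (4.1547)^2 - (-0.1642)^2 = 17.26153209 - 0.02696164 = 17.23457045
  phi_hat_1 = [gamma(1) gamma(0) - gamma(1) gamma(2)] / det = [(-0.1642)(4.1547) - (-0.1642)(-0.7775)] / 17.23457045 = -0.80986724 / 17.23457045 = -0.047
  phi_hat_2 = [gamma(0) gamma(2) - gamma(1)^2] / det = [(4.1547)(-0.7775) - (-0.1642)^2] / 17.23457045 = -3.25724089 / 17.23457045 = -0.189
So phi_hat = [-0.0470, -0.1890].
Therefore phi_hat_1 = -0.0470.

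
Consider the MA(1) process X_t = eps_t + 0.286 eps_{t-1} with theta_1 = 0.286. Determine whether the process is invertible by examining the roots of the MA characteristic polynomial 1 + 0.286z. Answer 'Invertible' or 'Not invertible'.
\text{Invertible}

The MA(q) characteristic polynomial is P(z) = 1 + 0.286z.
Invertibility requires all roots to lie outside the unit circle, i.e. |z| > 1 for every root.
This is linear in z: 1 + (0.286) z = 0  =>  z = -1/(0.286) = -3.496503,  |z| = 3.496503.
Moduli of all roots: 3.4965.
All moduli strictly greater than 1? Yes.
Verdict: Invertible.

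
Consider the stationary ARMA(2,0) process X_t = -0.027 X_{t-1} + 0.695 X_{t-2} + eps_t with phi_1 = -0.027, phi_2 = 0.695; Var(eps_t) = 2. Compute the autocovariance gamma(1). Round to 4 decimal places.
\gamma(1) = -0.3452

Multiply the model equation by X_{t-k} and take expectations. With theta_0 = psi_0 = 1 and psi_j the MA(infinity) weights, this gives
  gamma(k) - sum_i phi_i gamma(k-i) = c_k,
  c_k = sigma^2 * sum_{j=k..q} theta_j psi_{j-k}   (c_k = 0 for k > q),
using gamma(-m) = gamma(m).
Pure AR (q = 0): c_0 = sigma^2 = 2, c_k = 0 for k >= 1.
Equations for k = 0, 1, 2 (AR order 2, c_2 = 0):
  (E0) gamma(0) = phi_1 gamma(1) + phi_2 gamma(2) + c_0
  (E1) gamma(1) = phi_1 gamma(0) + phi_2 gamma(1) + c_1
  (E2) gamma(2) = phi_1 gamma(1) + phi_2 gamma(0)
From (E1): gamma(1) = A gamma(0) + B with
  A = phi_1 / (1 - phi_2) = -0.027 / 0.305 = -0.088525,   B = c_1 / (1 - phi_2) = 0 / 0.305 = 0.
Insert (E2) into (E0): gamma(0) (1 - phi_2^2) = phi_1 (1 + phi_2) gamma(1) + c_0.
  phi_1 (1 + phi_2) = (-0.027)(1.695) = -0.045765,   1 - phi_2^2 = 0.516975.
Replace gamma(1) by A gamma(0) + B and collect gamma(0):
  gamma(0) [0.516975 - (-0.045765)(-0.088525)] = c_0 = 2
  gamma(0) * 0.512924 = 2
  gamma(0) = 2 / 0.512924 = 3.899216.
  gamma(1) = A gamma(0) = (-0.088525)(3.899216) = -0.345176.
Therefore gamma(1) = -0.3452 (to 4 decimal places).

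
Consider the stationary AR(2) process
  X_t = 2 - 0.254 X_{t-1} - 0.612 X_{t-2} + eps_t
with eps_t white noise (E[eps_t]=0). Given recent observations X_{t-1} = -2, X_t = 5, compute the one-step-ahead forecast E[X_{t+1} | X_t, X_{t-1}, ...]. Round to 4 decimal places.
E[X_{t+1} \mid \mathcal F_t] = 1.9540

For an AR(p) model X_t = c + sum_i phi_i X_{t-i} + eps_t, the
one-step-ahead conditional mean is
  E[X_{t+1} | X_t, ...] = c + sum_i phi_i X_{t+1-i}.
Substitute known values:
  E[X_{t+1} | ...] = 2 + (-0.254) * (5) + (-0.612) * (-2)
                   = 1.9540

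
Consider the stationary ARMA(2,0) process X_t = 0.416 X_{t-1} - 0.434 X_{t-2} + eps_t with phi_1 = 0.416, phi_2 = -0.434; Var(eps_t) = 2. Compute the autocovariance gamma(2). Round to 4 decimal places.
\gamma(2) = -0.8430

Multiply the model equation by X_{t-k} and take expectations. With theta_0 = psi_0 = 1 and psi_j the MA(infinity) weights, this gives
  gamma(k) - sum_i phi_i gamma(k-i) = c_k,
  c_k = sigma^2 * sum_{j=k..q} theta_j psi_{j-k}   (c_k = 0 for k > q),
using gamma(-m) = gamma(m).
Pure AR (q = 0): c_0 = sigma^2 = 2, c_k = 0 for k >= 1.
Equations for k = 0, 1, 2 (AR order 2, c_2 = 0):
  (E0) gamma(0) = phi_1 gamma(1) + phi_2 gamma(2) + c_0
  (E1) gamma(1) = phi_1 gamma(0) + phi_2 gamma(1) + c_1
  (E2) gamma(2) = phi_1 gamma(1) + phi_2 gamma(0)
From (E1): gamma(1) = A gamma(0) + B with
  A = phi_1 / (1 - phi_2) = 0.416 / 1.434 = 0.290098,   B = c_1 / (1 - phi_2) = 0 / 1.434 = 0.
Insert (E2) into (E0): gamma(0) (1 - phi_2^2) = phi_1 (1 + phi_2) gamma(1) + c_0.
  phi_1 (1 + phi_2) = (0.416)(0.566) = 0.235456,   1 - phi_2^2 = 0.811644.
Replace gamma(1) by A gamma(0) + B and collect gamma(0):
  gamma(0) [0.811644 - (0.235456)(0.290098)] = c_0 = 2
  gamma(0) * 0.743339 = 2
  gamma(0) = 2 / 0.743339 = 2.690563.
  gamma(1) = A gamma(0) = (0.290098)(2.690563) = 0.780526.
  gamma(2) = phi_1 gamma(1) + phi_2 gamma(0) = (0.416)(0.780526) + (-0.434)(2.690563) = -0.843006.
Therefore gamma(2) = -0.8430 (to 4 decimal places).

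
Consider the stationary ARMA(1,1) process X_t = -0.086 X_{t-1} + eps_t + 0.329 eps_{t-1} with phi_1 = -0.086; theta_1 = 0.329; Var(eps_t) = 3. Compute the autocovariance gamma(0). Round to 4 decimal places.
\gamma(0) = 3.1785

Multiply the model equation by X_{t-k} and take expectations. With theta_0 = psi_0 = 1 and psi_j the MA(infinity) weights, this gives
  gamma(k) - sum_i phi_i gamma(k-i) = c_k,
  c_k = sigma^2 * sum_{j=k..q} theta_j psi_{j-k}   (c_k = 0 for k > q),
using gamma(-m) = gamma(m).
psi-weights needed (psi_j = theta_j + sum_i phi_i psi_{j-i}):
  psi_1 = theta_1 + phi_1 = 0.329 + (-0.086) = 0.243
Right-hand sides:
  c_0 = sigma^2 (1 + theta_1 psi_1) = 3 * (1 + (0.329)(0.243)) = 3 * 1.079947 = 3.239841
  c_1 = sigma^2 theta_1 = 3 * (0.329) = 0.987
  c_2 = 0
Equations for k = 0 and k = 1 (AR order 1):
  gamma(0) = phi_1 gamma(1) + c_0
  gamma(1) = phi_1 gamma(0) + c_1
Substituting the second into the first: gamma(0) (1 - phi_1^2) = c_0 + phi_1 c_1, so
  gamma(0) = (c_0 + phi_1 c_1) / (1 - phi_1^2) = (3.239841 + (-0.086)(0.987)) / (1 - (-0.086)^2) = 3.154959 / 0.992604 = 3.178467.
Therefore gamma(0) = 3.1785 (to 4 decimal places).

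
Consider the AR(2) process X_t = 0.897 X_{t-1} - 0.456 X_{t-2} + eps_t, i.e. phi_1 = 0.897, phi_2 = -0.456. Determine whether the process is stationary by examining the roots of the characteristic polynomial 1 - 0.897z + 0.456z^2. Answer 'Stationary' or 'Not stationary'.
\text{Stationary}

The AR(p) characteristic polynomial is P(z) = 1 - 0.897z + 0.456z^2.
Stationarity requires all roots to lie outside the unit circle, i.e. |z| > 1 for every root.
Set 1 + (-0.897) z + (0.456) z^2 = 0, i.e. a z^2 + b z + c = 0 with a = 0.456, b = -0.897, c = 1.
Discriminant D = b^2 - 4ac = (-0.897)^2 - 4*(0.456)*1 = 0.804609 - (1.824) = -1.019391.
D < 0, so the roots are the complex-conjugate pair z = (-b +/- i sqrt(-D)) / (2a) = 0.9836 +/- 1.1071i.
For a conjugate pair |z|^2 = z * conj(z) = (product of roots) = c/a = 1/(0.456) = 2.192982, so |z| = sqrt(2.192982) = 1.4809 for both roots.
Moduli of all roots: 1.4809, 1.4809.
All moduli strictly greater than 1? Yes.
Verdict: Stationary.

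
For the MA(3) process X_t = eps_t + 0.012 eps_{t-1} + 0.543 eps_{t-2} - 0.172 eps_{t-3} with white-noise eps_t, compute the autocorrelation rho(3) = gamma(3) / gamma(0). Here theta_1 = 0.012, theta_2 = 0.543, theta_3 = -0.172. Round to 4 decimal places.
\rho(3) = -0.1299

For an MA(q) process with theta_0 = 1, the autocovariance is
  gamma(k) = sigma^2 * sum_{i=0..q-k} theta_i * theta_{i+k},
and rho(k) = gamma(k) / gamma(0). Sigma^2 cancels.
  numerator   = (1)*(-0.172) = -0.172.
  denominator = (1)^2 + (0.012)^2 + (0.543)^2 + (-0.172)^2 = 1.324577.
  rho(3) = -0.172 / 1.324577 = -0.1299.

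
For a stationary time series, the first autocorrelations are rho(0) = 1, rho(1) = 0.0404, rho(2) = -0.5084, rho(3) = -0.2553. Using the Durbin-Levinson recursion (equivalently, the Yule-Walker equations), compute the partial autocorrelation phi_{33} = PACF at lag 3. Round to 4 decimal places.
\phi_{33} = -0.2760

The PACF at lag k is phi_{kk}, the last component of the solution
to the Yule-Walker system G_k phi = r_k where
  (G_k)_{ij} = rho(|i - j|), (r_k)_i = rho(i), i,j = 1..k.
Equivalently, Durbin-Levinson gives phi_{kk} iteratively:
  phi_{11} = rho(1)
  phi_{kk} = [rho(k) - sum_{j=1..k-1} phi_{k-1,j} rho(k-j)]
            / [1 - sum_{j=1..k-1} phi_{k-1,j} rho(j)],
  phi_{k,j} = phi_{k-1,j} - phi_{kk} phi_{k-1,k-j},  j = 1..k-1.
Step k = 1:
  phi_11 = rho(1) = 0.0404.
Step k = 2:
  phi_22 = [rho(2) - phi_11 rho(1)] / [1 - phi_11 rho(1)] = [-0.5084 - (0.0404)(0.0404)] / [1 - (0.0404)(0.0404)]
         = -0.51003216 / 0.99836784 = -0.510866.
  Update: phi_21 = phi_11 - phi_22 phi_11 = 0.0404 - (-0.510866)(0.0404) = 0.061039.
Step k = 3:
  phi_33 = [rho(3) - phi_21 rho(2) - phi_22 rho(1)] / [1 - phi_21 rho(1) - phi_22 rho(2)]
    numerator   = -0.2553 - (0.061039)(-0.5084) - (-0.510866)(0.0404) = -0.20362879
    denominator = 1 - (0.061039)(0.0404) - (-0.510866)(-0.5084) = 0.73780976
  phi_33 = -0.20362879 / 0.73780976 = -0.276.
Therefore phi_{33} = -0.2760.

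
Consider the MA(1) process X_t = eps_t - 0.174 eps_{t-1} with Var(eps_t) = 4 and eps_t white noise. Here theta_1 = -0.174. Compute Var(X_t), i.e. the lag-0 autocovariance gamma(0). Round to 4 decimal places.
\gamma(0) = 4.1211

For an MA(q) process X_t = eps_t + sum_i theta_i eps_{t-i} with
Var(eps_t) = sigma^2, the variance is
  gamma(0) = sigma^2 * (1 + sum_i theta_i^2).
  sum_i theta_i^2 = (-0.174)^2 = 0.030276.
  gamma(0) = 4 * (1 + 0.030276) = 4 * 1.030276 = 4.121104, which rounds to 4.1211.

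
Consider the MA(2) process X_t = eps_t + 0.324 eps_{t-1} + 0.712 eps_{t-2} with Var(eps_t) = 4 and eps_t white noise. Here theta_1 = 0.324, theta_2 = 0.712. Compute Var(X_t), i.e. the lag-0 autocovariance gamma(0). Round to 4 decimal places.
\gamma(0) = 6.4477

For an MA(q) process X_t = eps_t + sum_i theta_i eps_{t-i} with
Var(eps_t) = sigma^2, the variance is
  gamma(0) = sigma^2 * (1 + sum_i theta_i^2).
  sum_i theta_i^2 = (0.324)^2 + (0.712)^2 = 0.104976 + 0.506944 = 0.61192.
  gamma(0) = 4 * (1 + 0.61192) = 4 * 1.61192 = 6.44768, which rounds to 6.4477.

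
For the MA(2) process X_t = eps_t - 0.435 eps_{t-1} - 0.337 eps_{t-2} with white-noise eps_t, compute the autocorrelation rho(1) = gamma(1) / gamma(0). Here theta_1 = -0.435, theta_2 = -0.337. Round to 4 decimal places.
\rho(1) = -0.2214

For an MA(q) process with theta_0 = 1, the autocovariance is
  gamma(k) = sigma^2 * sum_{i=0..q-k} theta_i * theta_{i+k},
and rho(k) = gamma(k) / gamma(0). Sigma^2 cancels.
  numerator   = (1)*(-0.435) + (-0.435)*(-0.337) = -0.288405.
  denominator = (1)^2 + (-0.435)^2 + (-0.337)^2 = 1.302794.
  rho(1) = -0.288405 / 1.302794 = -0.2214.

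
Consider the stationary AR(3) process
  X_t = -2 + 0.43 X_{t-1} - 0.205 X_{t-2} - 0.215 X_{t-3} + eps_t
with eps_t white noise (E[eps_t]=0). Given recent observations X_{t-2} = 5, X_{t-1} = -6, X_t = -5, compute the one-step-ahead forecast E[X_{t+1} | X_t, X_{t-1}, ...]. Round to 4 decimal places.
E[X_{t+1} \mid \mathcal F_t] = -3.9950

For an AR(p) model X_t = c + sum_i phi_i X_{t-i} + eps_t, the
one-step-ahead conditional mean is
  E[X_{t+1} | X_t, ...] = c + sum_i phi_i X_{t+1-i}.
Substitute known values:
  E[X_{t+1} | ...] = -2 + (0.43) * (-5) + (-0.205) * (-6) + (-0.215) * (5)
                   = -3.9950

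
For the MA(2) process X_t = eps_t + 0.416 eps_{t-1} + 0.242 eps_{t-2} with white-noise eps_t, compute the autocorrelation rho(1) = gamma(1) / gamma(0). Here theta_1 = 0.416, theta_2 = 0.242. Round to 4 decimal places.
\rho(1) = 0.4195

For an MA(q) process with theta_0 = 1, the autocovariance is
  gamma(k) = sigma^2 * sum_{i=0..q-k} theta_i * theta_{i+k},
and rho(k) = gamma(k) / gamma(0). Sigma^2 cancels.
  numerator   = (1)*(0.416) + (0.416)*(0.242) = 0.516672.
  denominator = (1)^2 + (0.416)^2 + (0.242)^2 = 1.23162.
  rho(1) = 0.516672 / 1.23162 = 0.4195.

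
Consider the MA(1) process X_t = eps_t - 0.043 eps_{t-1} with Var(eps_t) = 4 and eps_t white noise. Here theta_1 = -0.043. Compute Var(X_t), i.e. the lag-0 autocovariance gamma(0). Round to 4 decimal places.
\gamma(0) = 4.0074

For an MA(q) process X_t = eps_t + sum_i theta_i eps_{t-i} with
Var(eps_t) = sigma^2, the variance is
  gamma(0) = sigma^2 * (1 + sum_i theta_i^2).
  sum_i theta_i^2 = (-0.043)^2 = 0.001849.
  gamma(0) = 4 * (1 + 0.001849) = 4 * 1.001849 = 4.007396, which rounds to 4.0074.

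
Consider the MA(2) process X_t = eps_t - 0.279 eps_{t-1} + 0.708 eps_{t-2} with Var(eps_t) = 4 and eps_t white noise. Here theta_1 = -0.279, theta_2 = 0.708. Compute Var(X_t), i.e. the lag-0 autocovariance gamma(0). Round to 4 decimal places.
\gamma(0) = 6.3164

For an MA(q) process X_t = eps_t + sum_i theta_i eps_{t-i} with
Var(eps_t) = sigma^2, the variance is
  gamma(0) = sigma^2 * (1 + sum_i theta_i^2).
  sum_i theta_i^2 = (-0.279)^2 + (0.708)^2 = 0.077841 + 0.501264 = 0.579105.
  gamma(0) = 4 * (1 + 0.579105) = 4 * 1.579105 = 6.31642, which rounds to 6.3164.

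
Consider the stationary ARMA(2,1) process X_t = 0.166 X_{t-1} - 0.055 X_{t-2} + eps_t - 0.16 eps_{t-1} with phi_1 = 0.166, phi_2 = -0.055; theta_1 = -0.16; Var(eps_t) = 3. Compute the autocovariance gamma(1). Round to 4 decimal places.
\gamma(1) = 0.0185

Multiply the model equation by X_{t-k} and take expectations. With theta_0 = psi_0 = 1 and psi_j the MA(infinity) weights, this gives
  gamma(k) - sum_i phi_i gamma(k-i) = c_k,
  c_k = sigma^2 * sum_{j=k..q} theta_j psi_{j-k}   (c_k = 0 for k > q),
using gamma(-m) = gamma(m).
psi-weights needed (psi_j = theta_j + sum_i phi_i psi_{j-i}):
  psi_1 = theta_1 + phi_1 = -0.16 + (0.166) = 0.006
Right-hand sides:
  c_0 = sigma^2 (1 + theta_1 psi_1) = 3 * (1 + (-0.16)(0.006)) = 3 * 0.99904 = 2.99712
  c_1 = sigma^2 theta_1 = 3 * (-0.16) = -0.48
  c_2 = 0
Equations for k = 0, 1, 2 (AR order 2, c_2 = 0):
  (E0) gamma(0) = phi_1 gamma(1) + phi_2 gamma(2) + c_0
  (E1) gamma(1) = phi_1 gamma(0) + phi_2 gamma(1) + c_1
  (E2) gamma(2) = phi_1 gamma(1) + phi_2 gamma(0)
From (E1): gamma(1) = A gamma(0) + B with
  A = phi_1 / (1 - phi_2) = 0.166 / 1.055 = 0.157346,   B = c_1 / (1 - phi_2) = -0.48 / 1.055 = -0.454976.
Insert (E2) into (E0): gamma(0) (1 - phi_2^2) = phi_1 (1 + phi_2) gamma(1) + c_0.
  phi_1 (1 + phi_2) = (0.166)(0.945) = 0.15687,   1 - phi_2^2 = 0.996975.
Replace gamma(1) by A gamma(0) + B and collect gamma(0):
  gamma(0) [0.996975 - (0.15687)(0.157346)] = (0.15687)(-0.454976) + 2.99712
  gamma(0) * 0.972292 = 2.925748
  gamma(0) = 2.925748 / 0.972292 = 3.009124.
  gamma(1) = A gamma(0) + B = (0.157346)(3.009124) + (-0.454976) = 0.018497.
Therefore gamma(1) = 0.0185 (to 4 decimal places).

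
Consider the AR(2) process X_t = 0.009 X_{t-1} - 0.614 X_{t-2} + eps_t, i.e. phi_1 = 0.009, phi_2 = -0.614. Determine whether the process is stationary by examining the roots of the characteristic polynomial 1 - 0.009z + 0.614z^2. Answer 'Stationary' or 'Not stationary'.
\text{Stationary}

The AR(p) characteristic polynomial is P(z) = 1 - 0.009z + 0.614z^2.
Stationarity requires all roots to lie outside the unit circle, i.e. |z| > 1 for every root.
Set 1 + (-0.009) z + (0.614) z^2 = 0, i.e. a z^2 + b z + c = 0 with a = 0.614, b = -0.009, c = 1.
Discriminant D = b^2 - 4ac = (-0.009)^2 - 4*(0.614)*1 = 0.000081 - (2.456) = -2.455919.
D < 0, so the roots are the complex-conjugate pair z = (-b +/- i sqrt(-D)) / (2a) = 0.0073 +/- 1.2762i.
For a conjugate pair |z|^2 = z * conj(z) = (product of roots) = c/a = 1/(0.614) = 1.628664, so |z| = sqrt(1.628664) = 1.2762 for both roots.
Moduli of all roots: 1.2762, 1.2762.
All moduli strictly greater than 1? Yes.
Verdict: Stationary.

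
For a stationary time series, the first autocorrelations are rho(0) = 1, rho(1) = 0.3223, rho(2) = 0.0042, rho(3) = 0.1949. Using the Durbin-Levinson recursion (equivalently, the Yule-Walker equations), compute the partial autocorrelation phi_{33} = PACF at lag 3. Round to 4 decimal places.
\phi_{33} = 0.2590

The PACF at lag k is phi_{kk}, the last component of the solution
to the Yule-Walker system G_k phi = r_k where
  (G_k)_{ij} = rho(|i - j|), (r_k)_i = rho(i), i,j = 1..k.
Equivalently, Durbin-Levinson gives phi_{kk} iteratively:
  phi_{11} = rho(1)
  phi_{kk} = [rho(k) - sum_{j=1..k-1} phi_{k-1,j} rho(k-j)]
            / [1 - sum_{j=1..k-1} phi_{k-1,j} rho(j)],
  phi_{k,j} = phi_{k-1,j} - phi_{kk} phi_{k-1,k-j},  j = 1..k-1.
Step k = 1:
  phi_11 = rho(1) = 0.3223.
Step k = 2:
  phi_22 = [rho(2) - phi_11 rho(1)] / [1 - phi_11 rho(1)] = [0.0042 - (0.3223)(0.3223)] / [1 - (0.3223)(0.3223)]
         = -0.09967729 / 0.89612271 = -0.111232.
  Update: phi_21 = phi_11 - phi_22 phi_11 = 0.3223 - (-0.111232)(0.3223) = 0.35815.
Step k = 3:
  phi_33 = [rho(3) - phi_21 rho(2) - phi_22 rho(1)] / [1 - phi_21 rho(1) - phi_22 rho(2)]
    numerator   = 0.1949 - (0.35815)(0.0042) - (-0.111232)(0.3223) = 0.22924576
    denominator = 1 - (0.35815)(0.3223) - (-0.111232)(0.0042) = 0.88503543
  phi_33 = 0.22924576 / 0.88503543 = 0.259.
Therefore phi_{33} = 0.2590.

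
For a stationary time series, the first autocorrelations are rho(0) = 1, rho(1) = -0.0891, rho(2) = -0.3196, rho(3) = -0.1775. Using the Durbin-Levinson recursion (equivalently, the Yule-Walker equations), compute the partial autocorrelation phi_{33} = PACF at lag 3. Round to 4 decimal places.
\phi_{33} = -0.2769

The PACF at lag k is phi_{kk}, the last component of the solution
to the Yule-Walker system G_k phi = r_k where
  (G_k)_{ij} = rho(|i - j|), (r_k)_i = rho(i), i,j = 1..k.
Equivalently, Durbin-Levinson gives phi_{kk} iteratively:
  phi_{11} = rho(1)
  phi_{kk} = [rho(k) - sum_{j=1..k-1} phi_{k-1,j} rho(k-j)]
            / [1 - sum_{j=1..k-1} phi_{k-1,j} rho(j)],
  phi_{k,j} = phi_{k-1,j} - phi_{kk} phi_{k-1,k-j},  j = 1..k-1.
Step k = 1:
  phi_11 = rho(1) = -0.0891.
Step k = 2:
  phi_22 = [rho(2) - phi_11 rho(1)] / [1 - phi_11 rho(1)] = [-0.3196 - (-0.0891)(-0.0891)] / [1 - (-0.0891)(-0.0891)]
         = -0.32753881 / 0.99206119 = -0.33016.
  Update: phi_21 = phi_11 - phi_22 phi_11 = -0.0891 - (-0.33016)(-0.0891) = -0.118517.
Step k = 3:
  phi_33 = [rho(3) - phi_21 rho(2) - phi_22 rho(1)] / [1 - phi_21 rho(1) - phi_22 rho(2)]
    numerator   = -0.1775 - (-0.118517)(-0.3196) - (-0.33016)(-0.0891) = -0.24479536
    denominator = 1 - (-0.118517)(-0.0891) - (-0.33016)(-0.3196) = 0.88392101
  phi_33 = -0.24479536 / 0.88392101 = -0.2769.
Therefore phi_{33} = -0.2769.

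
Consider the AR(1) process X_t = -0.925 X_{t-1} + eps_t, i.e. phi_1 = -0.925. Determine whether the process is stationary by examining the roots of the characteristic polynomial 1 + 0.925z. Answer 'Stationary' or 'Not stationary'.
\text{Stationary}

The AR(p) characteristic polynomial is P(z) = 1 + 0.925z.
Stationarity requires all roots to lie outside the unit circle, i.e. |z| > 1 for every root.
This is linear in z: 1 + (0.925) z = 0  =>  z = -1/(0.925) = -1.081081,  |z| = 1.081081.
Moduli of all roots: 1.0811.
All moduli strictly greater than 1? Yes.
Verdict: Stationary.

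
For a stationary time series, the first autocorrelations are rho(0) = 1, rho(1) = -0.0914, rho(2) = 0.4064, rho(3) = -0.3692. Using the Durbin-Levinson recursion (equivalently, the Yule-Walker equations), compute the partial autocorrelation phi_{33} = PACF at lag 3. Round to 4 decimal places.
\phi_{33} = -0.3730

The PACF at lag k is phi_{kk}, the last component of the solution
to the Yule-Walker system G_k phi = r_k where
  (G_k)_{ij} = rho(|i - j|), (r_k)_i = rho(i), i,j = 1..k.
Equivalently, Durbin-Levinson gives phi_{kk} iteratively:
  phi_{11} = rho(1)
  phi_{kk} = [rho(k) - sum_{j=1..k-1} phi_{k-1,j} rho(k-j)]
            / [1 - sum_{j=1..k-1} phi_{k-1,j} rho(j)],
  phi_{k,j} = phi_{k-1,j} - phi_{kk} phi_{k-1,k-j},  j = 1..k-1.
Step k = 1:
  phi_11 = rho(1) = -0.0914.
Step k = 2:
  phi_22 = [rho(2) - phi_11 rho(1)] / [1 - phi_11 rho(1)] = [0.4064 - (-0.0914)(-0.0914)] / [1 - (-0.0914)(-0.0914)]
         = 0.39804604 / 0.99164604 = 0.401399.
  Update: phi_21 = phi_11 - phi_22 phi_11 = -0.0914 - (0.401399)(-0.0914) = -0.054712.
Step k = 3:
  phi_33 = [rho(3) - phi_21 rho(2) - phi_22 rho(1)] / [1 - phi_21 rho(1) - phi_22 rho(2)]
    numerator   = -0.3692 - (-0.054712)(0.4064) - (0.401399)(-0.0914) = -0.3102771
    denominator = 1 - (-0.054712)(-0.0914) - (0.401399)(0.4064) = 0.83187063
  phi_33 = -0.3102771 / 0.83187063 = -0.373.
Therefore phi_{33} = -0.3730.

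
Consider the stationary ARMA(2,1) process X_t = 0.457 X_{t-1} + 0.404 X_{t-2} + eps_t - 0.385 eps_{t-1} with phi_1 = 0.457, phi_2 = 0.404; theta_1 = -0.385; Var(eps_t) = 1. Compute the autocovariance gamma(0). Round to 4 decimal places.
\gamma(0) = 1.6178

Multiply the model equation by X_{t-k} and take expectations. With theta_0 = psi_0 = 1 and psi_j the MA(infinity) weights, this gives
  gamma(k) - sum_i phi_i gamma(k-i) = c_k,
  c_k = sigma^2 * sum_{j=k..q} theta_j psi_{j-k}   (c_k = 0 for k > q),
using gamma(-m) = gamma(m).
psi-weights needed (psi_j = theta_j + sum_i phi_i psi_{j-i}):
  psi_1 = theta_1 + phi_1 = -0.385 + (0.457) = 0.072
Right-hand sides:
  c_0 = sigma^2 (1 + theta_1 psi_1) = 1 * (1 + (-0.385)(0.072)) = 1 * 0.97228 = 0.97228
  c_1 = sigma^2 theta_1 = 1 * (-0.385) = -0.385
  c_2 = 0
Equations for k = 0, 1, 2 (AR order 2, c_2 = 0):
  (E0) gamma(0) = phi_1 gamma(1) + phi_2 gamma(2) + c_0
  (E1) gamma(1) = phi_1 gamma(0) + phi_2 gamma(1) + c_1
  (E2) gamma(2) = phi_1 gamma(1) + phi_2 gamma(0)
From (E1): gamma(1) = A gamma(0) + B with
  A = phi_1 / (1 - phi_2) = 0.457 / 0.596 = 0.766779,   B = c_1 / (1 - phi_2) = -0.385 / 0.596 = -0.645973.
Insert (E2) into (E0): gamma(0) (1 - phi_2^2) = phi_1 (1 + phi_2) gamma(1) + c_0.
  phi_1 (1 + phi_2) = (0.457)(1.404) = 0.641628,   1 - phi_2^2 = 0.836784.
Replace gamma(1) by A gamma(0) + B and collect gamma(0):
  gamma(0) [0.836784 - (0.641628)(0.766779)] = (0.641628)(-0.645973) + 0.97228
  gamma(0) * 0.344797 = 0.557806
  gamma(0) = 0.557806 / 0.344797 = 1.617778.
Therefore gamma(0) = 1.6178 (to 4 decimal places).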